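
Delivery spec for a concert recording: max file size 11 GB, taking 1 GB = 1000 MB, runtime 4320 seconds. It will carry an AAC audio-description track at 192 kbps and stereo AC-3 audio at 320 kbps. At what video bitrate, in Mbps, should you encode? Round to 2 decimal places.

19.86 Mbps

Budget: 11 GB = 88000.0 Mb.
Total bitrate budget: 88000.0 Mb / 4320 s = 20.370 Mbps.
Audio total: 192 + 320 = 512 kbps = 0.512 Mbps.
Video: 20.370 − 0.512 = 19.858 Mbps.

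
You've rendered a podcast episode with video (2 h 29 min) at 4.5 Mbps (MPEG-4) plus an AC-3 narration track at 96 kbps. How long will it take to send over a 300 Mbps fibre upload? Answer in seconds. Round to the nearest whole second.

2 h 29 min = 149 min = 8940 s
Audio: 96 kbps = 0.096 Mbps.
Total bitrate: 4.596 Mbps.
File: 4.596 Mbps × 8940 s = 41088.2 Mb.
At 300 Mbps: 41088.2 / 300 = 137.0 s ≈ 137 seconds.

137 seconds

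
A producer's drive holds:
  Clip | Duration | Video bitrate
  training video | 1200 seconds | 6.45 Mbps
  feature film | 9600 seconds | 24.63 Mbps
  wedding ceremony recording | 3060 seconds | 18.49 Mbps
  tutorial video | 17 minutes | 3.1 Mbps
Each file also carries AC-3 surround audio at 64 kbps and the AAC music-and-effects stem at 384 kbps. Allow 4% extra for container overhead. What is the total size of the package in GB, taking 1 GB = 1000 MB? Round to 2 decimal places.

Audio total: 64 + 384 = 448 kbps = 0.448 Mbps.
training video: 6.898 Mbps × 1200 s × 1.04 = 8608.7 Mb
feature film: 25.078 Mbps × 9600 s × 1.04 = 250378.8 Mb
wedding ceremony recording: 18.938 Mbps × 3060 s × 1.04 = 60268.3 Mb
tutorial video: 3.548 Mbps × 1020 s × 1.04 = 3763.7 Mb
Total: 323019.5 Mb = 40377.4 MB.
= 40.38 GB.

40.38 GB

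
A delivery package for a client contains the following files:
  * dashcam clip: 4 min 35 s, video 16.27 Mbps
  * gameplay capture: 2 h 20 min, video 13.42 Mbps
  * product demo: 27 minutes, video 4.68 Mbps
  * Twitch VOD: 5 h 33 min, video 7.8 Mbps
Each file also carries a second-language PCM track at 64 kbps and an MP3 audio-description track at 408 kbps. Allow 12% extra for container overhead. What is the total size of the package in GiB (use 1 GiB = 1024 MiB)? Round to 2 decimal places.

38.45 GiB

Audio total: 64 + 408 = 472 kbps = 0.472 Mbps.
dashcam clip: 16.742 Mbps × 275 s × 1.12 = 5156.5 Mb
gameplay capture: 13.892 Mbps × 8400 s × 1.12 = 130695.9 Mb
product demo: 5.152 Mbps × 1620 s × 1.12 = 9347.8 Mb
Twitch VOD: 8.272 Mbps × 19980 s × 1.12 = 185107.5 Mb
Total: 330307.8 Mb = 41288.5 MB.
= 38.45 GiB.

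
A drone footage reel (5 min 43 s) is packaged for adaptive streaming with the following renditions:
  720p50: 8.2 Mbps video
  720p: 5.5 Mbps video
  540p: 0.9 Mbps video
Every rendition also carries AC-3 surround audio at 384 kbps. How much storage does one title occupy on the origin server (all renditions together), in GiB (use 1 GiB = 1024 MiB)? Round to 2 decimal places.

0.63 GiB

5 min 43 s = 343 s
Audio: 384 kbps = 0.384 Mbps.
Sum of rendition bitrates: (8.2+0.384) + (5.5+0.384) + (0.9+0.384) = 15.752 Mbps.
× 343 s = 5,403 Mb = 675.4 MB = 0.629 GiB.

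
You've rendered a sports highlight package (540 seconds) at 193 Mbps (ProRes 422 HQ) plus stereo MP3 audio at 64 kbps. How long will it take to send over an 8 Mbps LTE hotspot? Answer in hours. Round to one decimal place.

Audio: 64 kbps = 0.064 Mbps.
Total bitrate: 193.064 Mbps.
File: 193.064 Mbps × 540 s = 104254.6 Mb.
At 8 Mbps: 104254.6 / 8 = 13031.8 s ≈ 3.62 hours.

3.6 hours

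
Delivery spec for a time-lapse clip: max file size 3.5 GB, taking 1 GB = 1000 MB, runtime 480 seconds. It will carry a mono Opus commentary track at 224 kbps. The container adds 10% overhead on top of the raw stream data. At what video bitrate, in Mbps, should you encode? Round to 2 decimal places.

Budget: 3.5 GB = 28000.0 Mb.
Stream payload after overhead: 28000.0 / 1.10 = 25454.5 Mb.
Total bitrate budget: 25454.5 Mb / 480 s = 53.030 Mbps.
Audio: 224 kbps = 0.224 Mbps.
Video: 53.030 − 0.224 = 52.806 Mbps.

52.81 Mbps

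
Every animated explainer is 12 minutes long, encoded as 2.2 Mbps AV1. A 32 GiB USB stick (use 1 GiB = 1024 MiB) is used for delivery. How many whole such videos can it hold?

12 min = 720 s
Per item: 2.200 Mbps × 720 s = 1,584 Mb = 198.0 MB.
Capacity: 32 GiB = 274,878 Mb; 173.53 items → 173 complete.

173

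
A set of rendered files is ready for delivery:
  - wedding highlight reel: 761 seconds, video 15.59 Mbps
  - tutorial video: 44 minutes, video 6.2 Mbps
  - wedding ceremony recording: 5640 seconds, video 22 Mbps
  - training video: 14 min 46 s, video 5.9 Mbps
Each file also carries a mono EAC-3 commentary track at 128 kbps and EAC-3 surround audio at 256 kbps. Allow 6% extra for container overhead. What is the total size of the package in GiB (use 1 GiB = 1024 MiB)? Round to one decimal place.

Audio total: 128 + 256 = 384 kbps = 0.384 Mbps.
wedding highlight reel: 15.974 Mbps × 761 s × 1.06 = 12885.6 Mb
tutorial video: 6.584 Mbps × 2640 s × 1.06 = 18424.7 Mb
wedding ceremony recording: 22.384 Mbps × 5640 s × 1.06 = 133820.5 Mb
training video: 6.284 Mbps × 886 s × 1.06 = 5901.7 Mb
Total: 171032.4 Mb = 21379.1 MB.
= 19.91 GiB.

19.9 GiB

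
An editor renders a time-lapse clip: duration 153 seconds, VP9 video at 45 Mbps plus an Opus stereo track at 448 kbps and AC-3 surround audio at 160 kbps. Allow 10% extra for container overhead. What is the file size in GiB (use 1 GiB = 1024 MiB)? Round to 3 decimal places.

0.894 GiB

Audio total: 448 + 160 = 608 kbps = 0.608 Mbps.
Total bitrate: 45 + 0.608 = 45.608 Mbps.
Stream data: 45.608 Mbps × 153 s = 6978.0 Mb.
With 10% container overhead: ×1.10.
7,676 Mb = 959,478,300 bytes ÷ 1,073,741,824 = 0.8936 GiB.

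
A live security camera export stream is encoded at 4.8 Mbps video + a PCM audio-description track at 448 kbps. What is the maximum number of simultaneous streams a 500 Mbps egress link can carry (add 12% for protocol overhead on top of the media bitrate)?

Audio: 448 kbps = 0.448 Mbps.
Per-viewer media rate: 5.248 Mbps.
On the wire with 12% overhead: 5.878 Mbps.
500 Mbps = 500.0 Mbps; 500.0 / 5.878 = 85.07 → 85 viewers.

85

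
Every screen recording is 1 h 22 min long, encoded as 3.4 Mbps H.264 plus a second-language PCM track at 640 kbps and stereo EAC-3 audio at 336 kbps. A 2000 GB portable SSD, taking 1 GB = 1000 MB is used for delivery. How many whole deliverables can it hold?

1 h 22 min = 82 min = 4920 s
Audio total: 640 + 336 = 976 kbps = 0.976 Mbps.
Total bitrate: 4.376 Mbps.
Per item: 4.376 Mbps × 4920 s = 21,530 Mb = 2,691 MB.
Capacity: 2000 GB = 16,000,000 Mb; 743.15 items → 743 complete.

743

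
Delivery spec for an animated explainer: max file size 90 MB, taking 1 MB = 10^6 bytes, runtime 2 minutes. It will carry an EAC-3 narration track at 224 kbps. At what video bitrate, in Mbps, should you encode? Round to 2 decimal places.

5.78 Mbps

Budget: 90 MB = 720.0 Mb.
2 min = 120 s
Total bitrate budget: 720.0 Mb / 120 s = 6.000 Mbps.
Audio: 224 kbps = 0.224 Mbps.
Video: 6.000 − 0.224 = 5.776 Mbps.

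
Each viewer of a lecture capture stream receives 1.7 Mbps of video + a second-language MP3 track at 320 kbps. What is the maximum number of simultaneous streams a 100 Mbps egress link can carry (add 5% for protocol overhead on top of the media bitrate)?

47

Audio: 320 kbps = 0.320 Mbps.
Per-viewer media rate: 2.020 Mbps.
On the wire with 5% overhead: 2.121 Mbps.
100 Mbps = 100.0 Mbps; 100.0 / 2.121 = 47.15 → 47 viewers.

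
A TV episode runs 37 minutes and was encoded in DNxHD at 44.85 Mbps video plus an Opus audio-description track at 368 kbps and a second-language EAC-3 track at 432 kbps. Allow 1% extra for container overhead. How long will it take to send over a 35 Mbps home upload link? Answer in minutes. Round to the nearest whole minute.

49 minutes

37 min = 2220 s
Audio total: 368 + 432 = 800 kbps = 0.800 Mbps.
Total bitrate: 45.650 Mbps.
File: 45.650 Mbps × 2220 s = 101343.0 Mb.
With 1% container overhead: ×1.01. → 102356.4 Mb.
At 35 Mbps: 102356.4 / 35 = 2924.5 s ≈ 48.7 minutes.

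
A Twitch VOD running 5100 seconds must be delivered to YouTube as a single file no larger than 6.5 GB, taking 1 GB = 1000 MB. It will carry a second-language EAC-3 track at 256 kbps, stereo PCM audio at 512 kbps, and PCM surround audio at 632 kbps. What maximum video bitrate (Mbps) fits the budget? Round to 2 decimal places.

Budget: 6.5 GB = 52000.0 Mb.
Total bitrate budget: 52000.0 Mb / 5100 s = 10.196 Mbps.
Audio total: 256 + 512 + 632 = 1400 kbps = 1.400 Mbps.
Video: 10.196 − 1.400 = 8.796 Mbps.

8.80 Mbps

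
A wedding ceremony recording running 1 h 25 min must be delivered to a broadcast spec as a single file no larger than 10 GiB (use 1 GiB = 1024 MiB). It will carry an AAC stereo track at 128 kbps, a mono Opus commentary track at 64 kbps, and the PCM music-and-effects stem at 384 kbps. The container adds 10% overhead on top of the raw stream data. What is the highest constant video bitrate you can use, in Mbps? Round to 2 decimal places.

14.74 Mbps

Budget: 10 GiB = 85899.3 Mb.
Stream payload after overhead: 85899.3 / 1.10 = 78090.3 Mb.
1 h 25 min = 85 min = 5100 s
Total bitrate budget: 78090.3 Mb / 5100 s = 15.312 Mbps.
Audio total: 128 + 64 + 384 = 576 kbps = 0.576 Mbps.
Video: 15.312 − 0.576 = 14.736 Mbps.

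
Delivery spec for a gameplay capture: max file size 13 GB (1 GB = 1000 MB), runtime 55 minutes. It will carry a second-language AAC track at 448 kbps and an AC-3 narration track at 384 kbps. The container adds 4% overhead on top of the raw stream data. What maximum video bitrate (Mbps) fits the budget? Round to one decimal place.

Budget: 13 GB = 104000.0 Mb.
Stream payload after overhead: 104000.0 / 1.04 = 100000.0 Mb.
55 min = 3300 s
Total bitrate budget: 100000.0 Mb / 3300 s = 30.303 Mbps.
Audio total: 448 + 384 = 832 kbps = 0.832 Mbps.
Video: 30.303 − 0.832 = 29.471 Mbps.

29.5 Mbps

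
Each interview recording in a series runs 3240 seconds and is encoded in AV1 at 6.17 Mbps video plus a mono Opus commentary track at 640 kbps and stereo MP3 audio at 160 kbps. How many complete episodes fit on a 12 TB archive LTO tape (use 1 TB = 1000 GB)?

4251

Audio total: 640 + 160 = 800 kbps = 0.800 Mbps.
Total bitrate: 6.970 Mbps.
Per item: 6.970 Mbps × 3240 s = 22,583 Mb = 2,823 MB.
Capacity: 12 TB = 96,000,000 Mb; 4251.02 items → 4251 complete.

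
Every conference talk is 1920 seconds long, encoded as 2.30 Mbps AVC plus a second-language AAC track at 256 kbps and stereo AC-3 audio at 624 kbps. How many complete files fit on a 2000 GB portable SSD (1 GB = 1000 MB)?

Audio total: 256 + 624 = 880 kbps = 0.880 Mbps.
Total bitrate: 3.180 Mbps.
Per item: 3.180 Mbps × 1920 s = 6,106 Mb = 763.2 MB.
Capacity: 2000 GB = 16,000,000 Mb; 2620.55 items → 2620 complete.

2620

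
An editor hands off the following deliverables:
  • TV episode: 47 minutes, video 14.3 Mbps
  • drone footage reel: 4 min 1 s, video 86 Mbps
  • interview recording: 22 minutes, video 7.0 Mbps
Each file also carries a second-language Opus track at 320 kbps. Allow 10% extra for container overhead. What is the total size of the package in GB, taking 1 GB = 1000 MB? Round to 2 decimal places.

Audio: 320 kbps = 0.320 Mbps.
TV episode: 14.620 Mbps × 2820 s × 1.10 = 45351.2 Mb
drone footage reel: 86.320 Mbps × 241 s × 1.10 = 22883.4 Mb
interview recording: 7.320 Mbps × 1320 s × 1.10 = 10628.6 Mb
Total: 78863.3 Mb = 9857.9 MB.
= 9.858 GB.

9.86 GB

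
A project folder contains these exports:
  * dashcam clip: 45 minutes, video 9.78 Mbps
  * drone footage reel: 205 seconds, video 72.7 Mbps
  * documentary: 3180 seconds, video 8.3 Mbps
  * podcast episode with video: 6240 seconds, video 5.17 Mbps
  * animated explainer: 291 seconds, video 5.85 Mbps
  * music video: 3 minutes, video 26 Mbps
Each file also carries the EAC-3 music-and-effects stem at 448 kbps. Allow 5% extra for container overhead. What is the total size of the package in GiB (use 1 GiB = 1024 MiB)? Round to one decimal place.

Audio: 448 kbps = 0.448 Mbps.
dashcam clip: 10.228 Mbps × 2700 s × 1.05 = 28996.4 Mb
drone footage reel: 73.148 Mbps × 205 s × 1.05 = 15745.1 Mb
documentary: 8.748 Mbps × 3180 s × 1.05 = 29209.6 Mb
podcast episode with video: 5.618 Mbps × 6240 s × 1.05 = 36809.1 Mb
animated explainer: 6.298 Mbps × 291 s × 1.05 = 1924.4 Mb
music video: 26.448 Mbps × 180 s × 1.05 = 4998.7 Mb
Total: 117683.2 Mb = 14710.4 MB.
= 13.70 GiB.

13.7 GiB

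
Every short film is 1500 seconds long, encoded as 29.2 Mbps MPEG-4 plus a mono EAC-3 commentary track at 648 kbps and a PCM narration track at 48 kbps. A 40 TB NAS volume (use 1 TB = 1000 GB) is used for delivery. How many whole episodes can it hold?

7135

Audio total: 648 + 48 = 696 kbps = 0.696 Mbps.
Total bitrate: 29.896 Mbps.
Per item: 29.896 Mbps × 1500 s = 44,844 Mb = 5,606 MB.
Capacity: 40 TB = 320,000,000 Mb; 7135.85 items → 7135 complete.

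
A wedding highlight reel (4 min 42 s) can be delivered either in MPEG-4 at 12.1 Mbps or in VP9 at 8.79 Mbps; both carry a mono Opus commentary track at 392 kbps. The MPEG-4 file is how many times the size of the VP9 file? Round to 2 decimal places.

4 min 42 s = 282 s
Audio: 392 kbps = 0.392 Mbps.
MPEG-4: 12.492 Mbps × 282 s = 3522.7 Mb = 440.343 MB.
VP9: 9.182 Mbps × 282 s = 2589.3 Mb = 323.666 MB.
Ratio: 440.343 / 323.666 = 1.360.

1.36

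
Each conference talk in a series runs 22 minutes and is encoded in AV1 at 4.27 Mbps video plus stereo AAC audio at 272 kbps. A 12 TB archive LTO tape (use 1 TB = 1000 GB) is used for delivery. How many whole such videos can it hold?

22 min = 1320 s
Audio: 272 kbps = 0.272 Mbps.
Total bitrate: 4.542 Mbps.
Per item: 4.542 Mbps × 1320 s = 5,995 Mb = 749.4 MB.
Capacity: 12 TB = 96,000,000 Mb; 16012.17 items → 16012 complete.

16012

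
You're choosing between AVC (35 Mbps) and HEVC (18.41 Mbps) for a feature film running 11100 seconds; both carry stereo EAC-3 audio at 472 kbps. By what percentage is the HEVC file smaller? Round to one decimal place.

46.8%

Audio: 472 kbps = 0.472 Mbps.
AVC: 35.472 Mbps × 11100 s = 393739.2 Mb = 49.217 GB.
HEVC: 18.882 Mbps × 11100 s = 209590.2 Mb = 26.199 GB.
Reduction: (1 − 26.199/49.217) × 100 = 46.77%.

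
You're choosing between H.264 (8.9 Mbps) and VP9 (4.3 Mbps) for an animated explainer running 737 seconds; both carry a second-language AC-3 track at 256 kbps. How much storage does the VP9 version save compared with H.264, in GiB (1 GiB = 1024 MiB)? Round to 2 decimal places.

Audio: 256 kbps = 0.256 Mbps.
H.264: 9.156 Mbps × 737 s = 6748.0 Mb = 0.786 GiB.
VP9: 4.556 Mbps × 737 s = 3357.8 Mb = 0.391 GiB.
Saving: 0.786 − 0.391 = 0.395 GiB.

0.39 GiB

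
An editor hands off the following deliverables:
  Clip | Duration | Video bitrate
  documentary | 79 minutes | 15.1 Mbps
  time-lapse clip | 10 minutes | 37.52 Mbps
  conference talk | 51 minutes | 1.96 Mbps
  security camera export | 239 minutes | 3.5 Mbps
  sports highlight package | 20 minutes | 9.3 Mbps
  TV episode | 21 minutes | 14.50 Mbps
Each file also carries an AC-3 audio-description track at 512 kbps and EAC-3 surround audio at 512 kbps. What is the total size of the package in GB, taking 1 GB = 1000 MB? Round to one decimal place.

Audio total: 512 + 512 = 1024 kbps = 1.024 Mbps.
documentary: 16.124 Mbps × 4740 s = 76427.8 Mb
time-lapse clip: 38.544 Mbps × 600 s = 23126.4 Mb
conference talk: 2.984 Mbps × 3060 s = 9131.0 Mb
security camera export: 4.524 Mbps × 14340 s = 64874.2 Mb
sports highlight package: 10.324 Mbps × 1200 s = 12388.8 Mb
TV episode: 15.524 Mbps × 1260 s = 19560.2 Mb
Total: 205508.4 Mb = 25688.5 MB.
= 25.69 GB.

25.7 GB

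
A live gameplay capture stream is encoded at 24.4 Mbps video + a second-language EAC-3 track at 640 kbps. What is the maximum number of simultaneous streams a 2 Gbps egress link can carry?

79

Audio: 640 kbps = 0.640 Mbps.
Per-viewer media rate: 25.040 Mbps.
2 Gbps = 2,000 Mbps; 2,000 / 25.040 = 79.87 → 79 viewers.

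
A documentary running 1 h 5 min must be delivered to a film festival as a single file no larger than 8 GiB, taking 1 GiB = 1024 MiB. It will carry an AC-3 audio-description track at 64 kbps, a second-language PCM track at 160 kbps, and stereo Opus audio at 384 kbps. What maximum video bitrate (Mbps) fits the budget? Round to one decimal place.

Budget: 8 GiB = 68719.5 Mb.
1 h 5 min = 65 min = 3900 s
Total bitrate budget: 68719.5 Mb / 3900 s = 17.620 Mbps.
Audio total: 64 + 160 + 384 = 608 kbps = 0.608 Mbps.
Video: 17.620 − 0.608 = 17.012 Mbps.

17.0 Mbps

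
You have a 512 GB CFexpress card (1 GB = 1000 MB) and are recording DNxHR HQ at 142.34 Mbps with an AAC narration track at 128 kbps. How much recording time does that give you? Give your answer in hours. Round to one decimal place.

8.0 hours

Audio: 128 kbps = 0.128 Mbps.
Total bitrate: 142.34 + 0.128 = 142.468 Mbps.
Capacity: 512 GB = 4,096,000 Mb.
Recording time: 4,096,000 / 142.468 = 28,750 s ≈ 7.99 hours.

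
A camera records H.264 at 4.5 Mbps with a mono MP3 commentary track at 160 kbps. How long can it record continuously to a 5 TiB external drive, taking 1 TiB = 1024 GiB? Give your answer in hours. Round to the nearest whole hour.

Audio: 160 kbps = 0.160 Mbps.
Total bitrate: 4.5 + 0.160 = 4.660 Mbps.
Capacity: 5 TiB = 43,980,465 Mb.
Recording time: 43,980,465 / 4.660 = 9,437,868 s ≈ 2,622 hours.

2622 hours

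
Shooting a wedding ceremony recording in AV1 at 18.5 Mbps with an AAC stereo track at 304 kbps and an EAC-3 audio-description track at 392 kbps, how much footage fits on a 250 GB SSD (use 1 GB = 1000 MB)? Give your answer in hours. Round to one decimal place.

Audio total: 304 + 392 = 696 kbps = 0.696 Mbps.
Total bitrate: 18.5 + 0.696 = 19.196 Mbps.
Capacity: 250 GB = 2,000,000 Mb.
Recording time: 2,000,000 / 19.196 = 104,188 s ≈ 28.9 hours.

28.9 hours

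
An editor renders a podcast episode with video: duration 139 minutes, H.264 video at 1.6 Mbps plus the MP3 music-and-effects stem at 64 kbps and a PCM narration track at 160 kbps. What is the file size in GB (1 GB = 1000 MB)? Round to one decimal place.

139 min = 8340 s
Audio total: 64 + 160 = 224 kbps = 0.224 Mbps.
Total bitrate: 1.6 + 0.224 = 1.824 Mbps.
Stream data: 1.824 Mbps × 8340 s = 15212.2 Mb.
15,212 Mb ÷ 8 = 1,902 MB → 1.902 GB.

1.9 GB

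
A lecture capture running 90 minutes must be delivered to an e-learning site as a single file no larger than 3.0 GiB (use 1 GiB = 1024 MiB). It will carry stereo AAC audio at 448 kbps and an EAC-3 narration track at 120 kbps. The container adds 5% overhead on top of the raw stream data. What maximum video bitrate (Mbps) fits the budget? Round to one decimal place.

Budget: 3.0 GiB = 25769.8 Mb.
Stream payload after overhead: 25769.8 / 1.05 = 24542.7 Mb.
90 min = 5400 s
Total bitrate budget: 24542.7 Mb / 5400 s = 4.545 Mbps.
Audio total: 448 + 120 = 568 kbps = 0.568 Mbps.
Video: 4.545 − 0.568 = 3.977 Mbps.

4.0 Mbps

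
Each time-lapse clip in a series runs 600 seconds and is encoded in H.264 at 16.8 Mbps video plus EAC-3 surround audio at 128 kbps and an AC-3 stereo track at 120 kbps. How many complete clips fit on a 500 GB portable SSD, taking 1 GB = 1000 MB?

Audio total: 128 + 120 = 248 kbps = 0.248 Mbps.
Total bitrate: 17.048 Mbps.
Per item: 17.048 Mbps × 600 s = 10,229 Mb = 1,279 MB.
Capacity: 500 GB = 4,000,000 Mb; 391.05 items → 391 complete.

391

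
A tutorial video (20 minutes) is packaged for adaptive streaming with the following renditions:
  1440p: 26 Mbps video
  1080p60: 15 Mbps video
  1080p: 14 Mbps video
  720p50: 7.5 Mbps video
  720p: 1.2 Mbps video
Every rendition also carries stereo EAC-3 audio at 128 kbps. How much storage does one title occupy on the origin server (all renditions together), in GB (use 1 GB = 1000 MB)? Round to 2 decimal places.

20 min = 1200 s
Audio: 128 kbps = 0.128 Mbps.
Sum of rendition bitrates: (26+0.128) + (15+0.128) + (14+0.128) + (7.5+0.128) + (1.2+0.128) = 64.340 Mbps.
× 1200 s = 77,208 Mb = 9,651 MB = 9.651 GB.

9.65 GB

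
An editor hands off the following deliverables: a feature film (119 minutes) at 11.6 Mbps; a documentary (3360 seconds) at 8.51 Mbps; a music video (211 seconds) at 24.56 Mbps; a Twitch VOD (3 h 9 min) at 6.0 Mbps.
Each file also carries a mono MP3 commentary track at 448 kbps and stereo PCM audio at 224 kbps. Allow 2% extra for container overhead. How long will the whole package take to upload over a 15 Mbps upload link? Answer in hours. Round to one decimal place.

Audio total: 448 + 224 = 672 kbps = 0.672 Mbps.
feature film: 12.272 Mbps × 7140 s × 1.02 = 89374.5 Mb
documentary: 9.182 Mbps × 3360 s × 1.02 = 31468.6 Mb
music video: 25.232 Mbps × 211 s × 1.02 = 5430.4 Mb
Twitch VOD: 6.672 Mbps × 11340 s × 1.02 = 77173.7 Mb
Total: 203447.2 Mb = 25430.9 MB.
At 15 Mbps: 203447.2 / 15 = 13563 s ≈ 3.77 hours.

3.8 hours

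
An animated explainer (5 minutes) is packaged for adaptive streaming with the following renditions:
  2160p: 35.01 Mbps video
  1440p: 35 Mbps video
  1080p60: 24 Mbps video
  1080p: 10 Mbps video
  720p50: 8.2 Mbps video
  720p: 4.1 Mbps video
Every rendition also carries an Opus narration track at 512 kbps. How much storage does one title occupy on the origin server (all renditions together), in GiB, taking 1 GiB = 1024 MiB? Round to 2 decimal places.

5 min = 300 s
Audio: 512 kbps = 0.512 Mbps.
Sum of rendition bitrates: (35.01+0.512) + (35+0.512) + (24+0.512) + (10+0.512) + (8.2+0.512) + (4.1+0.512) = 119.382 Mbps.
× 300 s = 35,815 Mb = 4,477 MB = 4.169 GiB.

4.17 GiB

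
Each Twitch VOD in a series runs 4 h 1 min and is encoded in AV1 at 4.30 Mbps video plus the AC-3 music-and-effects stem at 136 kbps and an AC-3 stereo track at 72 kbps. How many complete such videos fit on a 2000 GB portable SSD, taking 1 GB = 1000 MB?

4 h 1 min = 241 min = 14460 s
Audio total: 136 + 72 = 208 kbps = 0.208 Mbps.
Total bitrate: 4.508 Mbps.
Per item: 4.508 Mbps × 14460 s = 65,186 Mb = 8,148 MB.
Capacity: 2000 GB = 16,000,000 Mb; 245.45 items → 245 complete.

245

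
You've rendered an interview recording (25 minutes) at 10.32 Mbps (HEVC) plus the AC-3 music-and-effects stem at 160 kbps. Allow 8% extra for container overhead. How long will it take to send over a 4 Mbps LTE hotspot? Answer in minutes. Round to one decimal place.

70.7 minutes

25 min = 1500 s
Audio: 160 kbps = 0.160 Mbps.
Total bitrate: 10.480 Mbps.
File: 10.480 Mbps × 1500 s = 15720.0 Mb.
With 8% container overhead: ×1.08. → 16977.6 Mb.
At 4 Mbps: 16977.6 / 4 = 4244.4 s ≈ 70.7 minutes.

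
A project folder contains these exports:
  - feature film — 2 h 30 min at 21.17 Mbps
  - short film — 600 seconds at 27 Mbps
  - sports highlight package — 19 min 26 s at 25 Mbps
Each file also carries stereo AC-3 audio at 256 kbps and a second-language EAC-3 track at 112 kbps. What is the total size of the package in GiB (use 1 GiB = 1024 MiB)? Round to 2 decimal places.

Audio total: 256 + 112 = 368 kbps = 0.368 Mbps.
feature film: 21.538 Mbps × 9000 s = 193842.0 Mb
short film: 27.368 Mbps × 600 s = 16420.8 Mb
sports highlight package: 25.368 Mbps × 1166 s = 29579.1 Mb
Total: 239841.9 Mb = 29980.2 MB.
= 27.92 GiB.

27.92 GiB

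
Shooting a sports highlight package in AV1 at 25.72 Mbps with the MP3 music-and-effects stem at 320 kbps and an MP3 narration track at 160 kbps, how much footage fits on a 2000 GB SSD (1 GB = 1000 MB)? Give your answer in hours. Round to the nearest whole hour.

170 hours

Audio total: 320 + 160 = 480 kbps = 0.480 Mbps.
Total bitrate: 25.72 + 0.480 = 26.200 Mbps.
Capacity: 2000 GB = 16,000,000 Mb.
Recording time: 16,000,000 / 26.200 = 610,687 s ≈ 170 hours.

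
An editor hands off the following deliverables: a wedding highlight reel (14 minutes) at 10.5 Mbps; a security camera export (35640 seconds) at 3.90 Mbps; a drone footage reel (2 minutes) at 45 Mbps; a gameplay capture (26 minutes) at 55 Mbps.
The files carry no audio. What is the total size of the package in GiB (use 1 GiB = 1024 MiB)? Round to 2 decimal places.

27.83 GiB

wedding highlight reel: 10.500 Mbps × 840 s = 8820.0 Mb
security camera export: 3.900 Mbps × 35640 s = 138996.0 Mb
drone footage reel: 45.000 Mbps × 120 s = 5400.0 Mb
gameplay capture: 55.000 Mbps × 1560 s = 85800.0 Mb
Total: 239016.0 Mb = 29877.0 MB.
= 27.83 GiB.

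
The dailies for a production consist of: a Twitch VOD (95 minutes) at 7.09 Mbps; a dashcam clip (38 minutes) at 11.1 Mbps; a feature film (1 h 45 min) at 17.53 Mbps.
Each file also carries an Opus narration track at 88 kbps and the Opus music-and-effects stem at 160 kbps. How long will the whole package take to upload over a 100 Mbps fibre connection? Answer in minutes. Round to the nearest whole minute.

Audio total: 88 + 160 = 248 kbps = 0.248 Mbps.
Twitch VOD: 7.338 Mbps × 5700 s = 41826.6 Mb
dashcam clip: 11.348 Mbps × 2280 s = 25873.4 Mb
feature film: 17.778 Mbps × 6300 s = 112001.4 Mb
Total: 179701.4 Mb = 22462.7 MB.
At 100 Mbps: 179701.4 / 100 = 1797 s ≈ 30 minutes.

30 minutes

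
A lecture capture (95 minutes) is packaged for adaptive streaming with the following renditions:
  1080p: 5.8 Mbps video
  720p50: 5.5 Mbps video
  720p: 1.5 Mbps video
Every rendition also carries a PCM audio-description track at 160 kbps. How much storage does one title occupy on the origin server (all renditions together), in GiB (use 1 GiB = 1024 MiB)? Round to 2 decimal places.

8.81 GiB

95 min = 5700 s
Audio: 160 kbps = 0.160 Mbps.
Sum of rendition bitrates: (5.8+0.160) + (5.5+0.160) + (1.5+0.160) = 13.280 Mbps.
× 5700 s = 75,696 Mb = 9,462 MB = 8.812 GiB.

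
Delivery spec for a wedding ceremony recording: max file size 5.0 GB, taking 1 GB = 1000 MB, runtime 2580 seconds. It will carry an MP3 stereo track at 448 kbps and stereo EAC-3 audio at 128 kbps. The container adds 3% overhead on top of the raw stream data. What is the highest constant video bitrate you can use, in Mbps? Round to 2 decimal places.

Budget: 5.0 GB = 40000.0 Mb.
Stream payload after overhead: 40000.0 / 1.03 = 38835.0 Mb.
Total bitrate budget: 38835.0 Mb / 2580 s = 15.052 Mbps.
Audio total: 448 + 128 = 576 kbps = 0.576 Mbps.
Video: 15.052 − 0.576 = 14.476 Mbps.

14.48 Mbps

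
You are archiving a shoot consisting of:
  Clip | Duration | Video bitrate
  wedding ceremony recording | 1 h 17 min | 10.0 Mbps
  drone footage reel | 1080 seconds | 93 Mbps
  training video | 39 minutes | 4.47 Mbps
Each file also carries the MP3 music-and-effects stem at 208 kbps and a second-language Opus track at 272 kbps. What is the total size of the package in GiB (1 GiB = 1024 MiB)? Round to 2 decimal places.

Audio total: 208 + 272 = 480 kbps = 0.480 Mbps.
wedding ceremony recording: 10.480 Mbps × 4620 s = 48417.6 Mb
drone footage reel: 93.480 Mbps × 1080 s = 100958.4 Mb
training video: 4.950 Mbps × 2340 s = 11583.0 Mb
Total: 160959.0 Mb = 20119.9 MB.
= 18.74 GiB.

18.74 GiB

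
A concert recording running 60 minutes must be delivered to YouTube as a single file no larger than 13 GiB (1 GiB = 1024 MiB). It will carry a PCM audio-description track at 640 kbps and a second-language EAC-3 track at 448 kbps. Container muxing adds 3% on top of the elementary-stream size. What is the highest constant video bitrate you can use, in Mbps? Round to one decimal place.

29.0 Mbps

Budget: 13 GiB = 111669.1 Mb.
Stream payload after overhead: 111669.1 / 1.03 = 108416.7 Mb.
60 min = 3600 s
Total bitrate budget: 108416.7 Mb / 3600 s = 30.116 Mbps.
Audio total: 640 + 448 = 1088 kbps = 1.088 Mbps.
Video: 30.116 − 1.088 = 29.028 Mbps.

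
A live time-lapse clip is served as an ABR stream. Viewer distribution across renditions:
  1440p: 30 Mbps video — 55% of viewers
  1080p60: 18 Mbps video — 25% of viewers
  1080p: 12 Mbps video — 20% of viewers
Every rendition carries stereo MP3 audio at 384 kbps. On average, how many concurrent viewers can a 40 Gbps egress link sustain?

Audio: 384 kbps = 0.384 Mbps.
Average per-viewer bitrate: 0.55×30.384 + 0.25×18.384 + 0.20×12.384 = 23.784 Mbps.
40 Gbps = 40,000 Mbps; 40,000 / 23.784 = 1681.80 → 1681.

1681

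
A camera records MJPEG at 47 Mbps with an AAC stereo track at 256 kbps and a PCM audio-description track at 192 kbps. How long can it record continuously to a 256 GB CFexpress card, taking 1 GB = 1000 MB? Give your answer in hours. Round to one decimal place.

Audio total: 256 + 192 = 448 kbps = 0.448 Mbps.
Total bitrate: 47 + 0.448 = 47.448 Mbps.
Capacity: 256 GB = 2,048,000 Mb.
Recording time: 2,048,000 / 47.448 = 43,163 s ≈ 12.0 hours.

12.0 hours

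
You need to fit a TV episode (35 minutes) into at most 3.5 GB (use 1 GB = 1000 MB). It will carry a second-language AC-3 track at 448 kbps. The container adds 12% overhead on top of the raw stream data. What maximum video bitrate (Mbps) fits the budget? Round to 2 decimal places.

Budget: 3.5 GB = 28000.0 Mb.
Stream payload after overhead: 28000.0 / 1.12 = 25000.0 Mb.
35 min = 2100 s
Total bitrate budget: 25000.0 Mb / 2100 s = 11.905 Mbps.
Audio: 448 kbps = 0.448 Mbps.
Video: 11.905 − 0.448 = 11.457 Mbps.

11.46 Mbps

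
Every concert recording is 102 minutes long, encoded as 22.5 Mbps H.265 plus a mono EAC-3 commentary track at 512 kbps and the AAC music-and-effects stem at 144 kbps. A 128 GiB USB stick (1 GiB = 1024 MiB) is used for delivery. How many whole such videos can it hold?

7

102 min = 6120 s
Audio total: 512 + 144 = 656 kbps = 0.656 Mbps.
Total bitrate: 23.156 Mbps.
Per item: 23.156 Mbps × 6120 s = 141,715 Mb = 17,714 MB.
Capacity: 128 GiB = 1,099,512 Mb; 7.76 items → 7 complete.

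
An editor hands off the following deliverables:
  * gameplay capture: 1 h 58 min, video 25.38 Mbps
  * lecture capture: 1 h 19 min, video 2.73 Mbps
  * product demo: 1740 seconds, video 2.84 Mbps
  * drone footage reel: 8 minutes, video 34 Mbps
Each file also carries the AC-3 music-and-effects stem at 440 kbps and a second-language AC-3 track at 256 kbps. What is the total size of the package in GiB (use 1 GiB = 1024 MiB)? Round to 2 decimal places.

26.04 GiB

Audio total: 440 + 256 = 696 kbps = 0.696 Mbps.
gameplay capture: 26.076 Mbps × 7080 s = 184618.1 Mb
lecture capture: 3.426 Mbps × 4740 s = 16239.2 Mb
product demo: 3.536 Mbps × 1740 s = 6152.6 Mb
drone footage reel: 34.696 Mbps × 480 s = 16654.1 Mb
Total: 223664.0 Mb = 27958.0 MB.
= 26.04 GiB.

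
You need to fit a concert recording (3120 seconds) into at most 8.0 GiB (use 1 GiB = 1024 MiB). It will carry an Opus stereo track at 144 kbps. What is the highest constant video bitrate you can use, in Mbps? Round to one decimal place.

Budget: 8.0 GiB = 68719.5 Mb.
Total bitrate budget: 68719.5 Mb / 3120 s = 22.025 Mbps.
Audio: 144 kbps = 0.144 Mbps.
Video: 22.025 − 0.144 = 21.881 Mbps.

21.9 Mbps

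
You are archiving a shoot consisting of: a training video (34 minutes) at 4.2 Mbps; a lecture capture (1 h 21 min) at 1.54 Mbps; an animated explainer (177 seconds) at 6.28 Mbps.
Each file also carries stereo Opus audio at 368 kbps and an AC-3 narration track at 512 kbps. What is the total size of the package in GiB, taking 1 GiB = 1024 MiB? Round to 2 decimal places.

Audio total: 368 + 512 = 880 kbps = 0.880 Mbps.
training video: 5.080 Mbps × 2040 s = 10363.2 Mb
lecture capture: 2.420 Mbps × 4860 s = 11761.2 Mb
animated explainer: 7.160 Mbps × 177 s = 1267.3 Mb
Total: 23391.7 Mb = 2924.0 MB.
= 2.723 GiB.

2.72 GiB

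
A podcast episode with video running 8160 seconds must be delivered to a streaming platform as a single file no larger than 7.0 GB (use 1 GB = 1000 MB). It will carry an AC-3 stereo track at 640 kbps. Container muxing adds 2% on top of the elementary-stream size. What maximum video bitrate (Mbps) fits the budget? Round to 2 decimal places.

Budget: 7.0 GB = 56000.0 Mb.
Stream payload after overhead: 56000.0 / 1.02 = 54902.0 Mb.
Total bitrate budget: 54902.0 Mb / 8160 s = 6.728 Mbps.
Audio: 640 kbps = 0.640 Mbps.
Video: 6.728 − 0.640 = 6.088 Mbps.

6.09 Mbps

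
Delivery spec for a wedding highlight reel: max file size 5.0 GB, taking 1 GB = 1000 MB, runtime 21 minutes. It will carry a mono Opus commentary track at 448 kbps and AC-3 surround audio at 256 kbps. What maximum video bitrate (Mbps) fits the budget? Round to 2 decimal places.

31.04 Mbps

Budget: 5.0 GB = 40000.0 Mb.
21 min = 1260 s
Total bitrate budget: 40000.0 Mb / 1260 s = 31.746 Mbps.
Audio total: 448 + 256 = 704 kbps = 0.704 Mbps.
Video: 31.746 − 0.704 = 31.042 Mbps.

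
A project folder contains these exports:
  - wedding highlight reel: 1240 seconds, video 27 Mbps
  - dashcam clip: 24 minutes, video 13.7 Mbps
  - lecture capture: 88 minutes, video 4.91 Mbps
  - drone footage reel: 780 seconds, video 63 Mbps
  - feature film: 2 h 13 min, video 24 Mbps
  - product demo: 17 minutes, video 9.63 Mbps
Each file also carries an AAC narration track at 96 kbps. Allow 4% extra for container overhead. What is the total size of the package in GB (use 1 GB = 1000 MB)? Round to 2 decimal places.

43.07 GB

Audio: 96 kbps = 0.096 Mbps.
wedding highlight reel: 27.096 Mbps × 1240 s × 1.04 = 34943.0 Mb
dashcam clip: 13.796 Mbps × 1440 s × 1.04 = 20660.9 Mb
lecture capture: 5.006 Mbps × 5280 s × 1.04 = 27488.9 Mb
drone footage reel: 63.096 Mbps × 780 s × 1.04 = 51183.5 Mb
feature film: 24.096 Mbps × 7980 s × 1.04 = 199977.5 Mb
product demo: 9.726 Mbps × 1020 s × 1.04 = 10317.3 Mb
Total: 344571.2 Mb = 43071.4 MB.
= 43.07 GB.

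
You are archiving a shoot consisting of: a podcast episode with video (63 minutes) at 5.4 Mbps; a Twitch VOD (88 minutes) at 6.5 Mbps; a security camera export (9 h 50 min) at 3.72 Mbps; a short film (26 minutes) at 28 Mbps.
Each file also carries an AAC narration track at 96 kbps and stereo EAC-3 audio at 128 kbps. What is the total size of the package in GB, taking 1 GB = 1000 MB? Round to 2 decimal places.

30.05 GB

Audio total: 96 + 128 = 224 kbps = 0.224 Mbps.
podcast episode with video: 5.624 Mbps × 3780 s = 21258.7 Mb
Twitch VOD: 6.724 Mbps × 5280 s = 35502.7 Mb
security camera export: 3.944 Mbps × 35400 s = 139617.6 Mb
short film: 28.224 Mbps × 1560 s = 44029.4 Mb
Total: 240408.5 Mb = 30051.1 MB.
= 30.05 GB.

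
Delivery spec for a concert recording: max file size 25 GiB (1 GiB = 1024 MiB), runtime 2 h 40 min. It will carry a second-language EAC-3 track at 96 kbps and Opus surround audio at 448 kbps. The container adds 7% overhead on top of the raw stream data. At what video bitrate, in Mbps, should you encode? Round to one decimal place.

Budget: 25 GiB = 214748.4 Mb.
Stream payload after overhead: 214748.4 / 1.07 = 200699.4 Mb.
2 h 40 min = 160 min = 9600 s
Total bitrate budget: 200699.4 Mb / 9600 s = 20.906 Mbps.
Audio total: 96 + 448 = 544 kbps = 0.544 Mbps.
Video: 20.906 − 0.544 = 20.362 Mbps.

20.4 Mbps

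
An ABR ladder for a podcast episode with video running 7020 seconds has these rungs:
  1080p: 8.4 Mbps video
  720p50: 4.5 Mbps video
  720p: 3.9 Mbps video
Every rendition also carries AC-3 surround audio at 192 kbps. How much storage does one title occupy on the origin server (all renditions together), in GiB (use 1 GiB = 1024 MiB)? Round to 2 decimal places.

14.20 GiB

Audio: 192 kbps = 0.192 Mbps.
Sum of rendition bitrates: (8.4+0.192) + (4.5+0.192) + (3.9+0.192) = 17.376 Mbps.
× 7020 s = 121,980 Mb = 15,247 MB = 14.20 GiB.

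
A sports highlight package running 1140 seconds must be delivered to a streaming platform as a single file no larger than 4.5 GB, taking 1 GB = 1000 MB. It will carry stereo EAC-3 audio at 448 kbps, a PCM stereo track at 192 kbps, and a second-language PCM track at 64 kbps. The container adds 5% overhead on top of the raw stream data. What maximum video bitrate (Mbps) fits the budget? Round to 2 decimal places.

Budget: 4.5 GB = 36000.0 Mb.
Stream payload after overhead: 36000.0 / 1.05 = 34285.7 Mb.
Total bitrate budget: 34285.7 Mb / 1140 s = 30.075 Mbps.
Audio total: 448 + 192 + 64 = 704 kbps = 0.704 Mbps.
Video: 30.075 − 0.704 = 29.371 Mbps.

29.37 Mbps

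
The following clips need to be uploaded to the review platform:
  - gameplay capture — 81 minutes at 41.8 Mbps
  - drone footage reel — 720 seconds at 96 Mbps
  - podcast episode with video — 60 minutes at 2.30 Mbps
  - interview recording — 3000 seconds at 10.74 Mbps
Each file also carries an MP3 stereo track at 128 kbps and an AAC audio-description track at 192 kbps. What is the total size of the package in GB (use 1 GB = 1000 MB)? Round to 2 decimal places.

Audio total: 128 + 192 = 320 kbps = 0.320 Mbps.
gameplay capture: 42.120 Mbps × 4860 s = 204703.2 Mb
drone footage reel: 96.320 Mbps × 720 s = 69350.4 Mb
podcast episode with video: 2.620 Mbps × 3600 s = 9432.0 Mb
interview recording: 11.060 Mbps × 3000 s = 33180.0 Mb
Total: 316665.6 Mb = 39583.2 MB.
= 39.58 GB.

39.58 GB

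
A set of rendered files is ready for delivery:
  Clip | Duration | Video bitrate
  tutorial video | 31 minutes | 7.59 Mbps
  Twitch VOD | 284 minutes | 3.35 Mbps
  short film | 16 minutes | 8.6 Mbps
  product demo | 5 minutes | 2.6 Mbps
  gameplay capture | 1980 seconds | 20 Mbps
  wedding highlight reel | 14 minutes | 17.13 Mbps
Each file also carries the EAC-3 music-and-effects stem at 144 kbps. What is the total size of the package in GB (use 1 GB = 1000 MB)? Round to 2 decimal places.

Audio: 144 kbps = 0.144 Mbps.
tutorial video: 7.734 Mbps × 1860 s = 14385.2 Mb
Twitch VOD: 3.494 Mbps × 17040 s = 59537.8 Mb
short film: 8.744 Mbps × 960 s = 8394.2 Mb
product demo: 2.744 Mbps × 300 s = 823.2 Mb
gameplay capture: 20.144 Mbps × 1980 s = 39885.1 Mb
wedding highlight reel: 17.274 Mbps × 840 s = 14510.2 Mb
Total: 137535.7 Mb = 17192.0 MB.
= 17.19 GB.

17.19 GB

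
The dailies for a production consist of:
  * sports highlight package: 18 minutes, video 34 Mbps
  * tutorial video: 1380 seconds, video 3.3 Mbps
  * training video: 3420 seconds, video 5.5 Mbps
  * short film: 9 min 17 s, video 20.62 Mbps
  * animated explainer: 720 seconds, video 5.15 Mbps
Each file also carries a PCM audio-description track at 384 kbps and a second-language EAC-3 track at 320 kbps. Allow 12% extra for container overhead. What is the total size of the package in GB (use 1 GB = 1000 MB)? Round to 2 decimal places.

Audio total: 384 + 320 = 704 kbps = 0.704 Mbps.
sports highlight package: 34.704 Mbps × 1080 s × 1.12 = 41978.0 Mb
tutorial video: 4.004 Mbps × 1380 s × 1.12 = 6188.6 Mb
training video: 6.204 Mbps × 3420 s × 1.12 = 23763.8 Mb
short film: 21.324 Mbps × 557 s × 1.12 = 13302.8 Mb
animated explainer: 5.854 Mbps × 720 s × 1.12 = 4720.7 Mb
Total: 89953.8 Mb = 11244.2 MB.
= 11.24 GB.

11.24 GB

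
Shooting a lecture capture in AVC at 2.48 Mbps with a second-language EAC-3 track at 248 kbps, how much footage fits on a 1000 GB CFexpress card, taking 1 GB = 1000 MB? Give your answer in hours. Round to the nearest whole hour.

Audio: 248 kbps = 0.248 Mbps.
Total bitrate: 2.48 + 0.248 = 2.728 Mbps.
Capacity: 1000 GB = 8,000,000 Mb.
Recording time: 8,000,000 / 2.728 = 2,932,551 s ≈ 815 hours.

815 hours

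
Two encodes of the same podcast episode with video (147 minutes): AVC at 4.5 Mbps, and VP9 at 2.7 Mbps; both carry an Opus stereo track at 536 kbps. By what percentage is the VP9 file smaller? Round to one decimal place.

35.7%

147 min = 8820 s
Audio: 536 kbps = 0.536 Mbps.
AVC: 5.036 Mbps × 8820 s = 44417.5 Mb = 5.171 GiB.
VP9: 3.236 Mbps × 8820 s = 28541.5 Mb = 3.323 GiB.
Reduction: (1 − 3.323/5.171) × 100 = 35.74%.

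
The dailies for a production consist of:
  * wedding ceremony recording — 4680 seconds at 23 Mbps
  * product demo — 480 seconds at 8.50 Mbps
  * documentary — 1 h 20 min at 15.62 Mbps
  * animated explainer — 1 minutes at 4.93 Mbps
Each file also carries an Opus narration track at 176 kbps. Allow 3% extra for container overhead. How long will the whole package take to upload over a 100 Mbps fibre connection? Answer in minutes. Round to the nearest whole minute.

32 minutes

Audio: 176 kbps = 0.176 Mbps.
wedding ceremony recording: 23.176 Mbps × 4680 s × 1.03 = 111717.6 Mb
product demo: 8.676 Mbps × 480 s × 1.03 = 4289.4 Mb
documentary: 15.796 Mbps × 4800 s × 1.03 = 78095.4 Mb
animated explainer: 5.106 Mbps × 60 s × 1.03 = 315.6 Mb
Total: 194418.0 Mb = 24302.2 MB.
At 100 Mbps: 194418.0 / 100 = 1944 s ≈ 32.4 minutes.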